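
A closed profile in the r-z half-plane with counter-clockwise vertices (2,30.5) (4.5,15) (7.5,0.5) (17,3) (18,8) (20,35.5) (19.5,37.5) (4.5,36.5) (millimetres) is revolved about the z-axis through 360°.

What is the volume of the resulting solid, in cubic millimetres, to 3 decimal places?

Volume = 36783.468 mm³

Profile (r,z), 8 vertices: (2,30.5) (4.5,15) (7.5,0.5) (17,3) (18,8) (20,35.5) (19.5,37.5) (4.5,36.5)
edge 0: (2,30.5)→(4.5,15)  cross = 2·15 − 4.5·30.5 = -107.2500; (r_i+r_j)·cross = 6.5·-107.2500 = -697.1250
edge 1: (4.5,15)→(7.5,0.5)  cross = 4.5·0.5 − 7.5·15 = -110.2500; (r_i+r_j)·cross = 12·-110.2500 = -1323.0000
edge 2: (7.5,0.5)→(17,3)  cross = 7.5·3 − 17·0.5 = 14.0000; (r_i+r_j)·cross = 24.5·14.0000 = 343.0000
edge 3: (17,3)→(18,8)  cross = 17·8 − 18·3 = 82.0000; (r_i+r_j)·cross = 35·82.0000 = 2870.0000
edge 4: (18,8)→(20,35.5)  cross = 18·35.5 − 20·8 = 479.0000; (r_i+r_j)·cross = 38·479.0000 = 18202.0000
edge 5: (20,35.5)→(19.5,37.5)  cross = 20·37.5 − 19.5·35.5 = 57.7500; (r_i+r_j)·cross = 39.5·57.7500 = 2281.1250
edge 6: (19.5,37.5)→(4.5,36.5)  cross = 19.5·36.5 − 4.5·37.5 = 543.0000; (r_i+r_j)·cross = 24·543.0000 = 13032.0000
edge 7: (4.5,36.5)→(2,30.5)  cross = 4.5·30.5 − 2·36.5 = 64.2500; (r_i+r_j)·cross = 6.5·64.2500 = 417.6250
Σcross = 1022.5000 → A = |Σcross|/2 = 511.2500 mm²
Σ(r_i+r_j)·cross = 35125.6250 → first moment M = |Σ|/6 = 5854.2708
R_c = M/A = 5854.2708/511.2500 = 11.4509 mm
θ = 360° = 6.283185 rad
V = θ·R_c·A = 6.283185·11.4509·511.2500 = 36783.468 mm³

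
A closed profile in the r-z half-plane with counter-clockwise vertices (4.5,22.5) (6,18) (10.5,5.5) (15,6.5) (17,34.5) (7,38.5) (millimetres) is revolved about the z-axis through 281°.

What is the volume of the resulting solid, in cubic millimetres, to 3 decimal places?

Volume = 15735.279 mm³

Profile (r,z), 6 vertices: (4.5,22.5) (6,18) (10.5,5.5) (15,6.5) (17,34.5) (7,38.5)
edge 0: (4.5,22.5)→(6,18)  cross = 4.5·18 − 6·22.5 = -54.0000; (r_i+r_j)·cross = 10.5·-54.0000 = -567.0000
edge 1: (6,18)→(10.5,5.5)  cross = 6·5.5 − 10.5·18 = -156.0000; (r_i+r_j)·cross = 16.5·-156.0000 = -2574.0000
edge 2: (10.5,5.5)→(15,6.5)  cross = 10.5·6.5 − 15·5.5 = -14.2500; (r_i+r_j)·cross = 25.5·-14.2500 = -363.3750
edge 3: (15,6.5)→(17,34.5)  cross = 15·34.5 − 17·6.5 = 407.0000; (r_i+r_j)·cross = 32·407.0000 = 13024.0000
edge 4: (17,34.5)→(7,38.5)  cross = 17·38.5 − 7·34.5 = 413.0000; (r_i+r_j)·cross = 24·413.0000 = 9912.0000
edge 5: (7,38.5)→(4.5,22.5)  cross = 7·22.5 − 4.5·38.5 = -15.7500; (r_i+r_j)·cross = 11.5·-15.7500 = -181.1250
Σcross = 580.0000 → A = |Σcross|/2 = 290.0000 mm²
Σ(r_i+r_j)·cross = 19250.5000 → first moment M = |Σ|/6 = 3208.4167
R_c = M/A = 3208.4167/290.0000 = 11.0635 mm
θ = 281° = 4.904375 rad
V = θ·R_c·A = 4.904375·11.0635·290.0000 = 15735.279 mm³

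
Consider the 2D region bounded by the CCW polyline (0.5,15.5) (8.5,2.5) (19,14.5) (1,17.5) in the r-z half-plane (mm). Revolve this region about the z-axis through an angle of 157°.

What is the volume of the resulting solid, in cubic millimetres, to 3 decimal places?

Volume = 3324.165 mm³

Profile (r,z), 4 vertices: (0.5,15.5) (8.5,2.5) (19,14.5) (1,17.5)
edge 0: (0.5,15.5)→(8.5,2.5)  cross = 0.5·2.5 − 8.5·15.5 = -130.5000; (r_i+r_j)·cross = 9·-130.5000 = -1174.5000
edge 1: (8.5,2.5)→(19,14.5)  cross = 8.5·14.5 − 19·2.5 = 75.7500; (r_i+r_j)·cross = 27.5·75.7500 = 2083.1250
edge 2: (19,14.5)→(1,17.5)  cross = 19·17.5 − 1·14.5 = 318.0000; (r_i+r_j)·cross = 20·318.0000 = 6360.0000
edge 3: (1,17.5)→(0.5,15.5)  cross = 1·15.5 − 0.5·17.5 = 6.7500; (r_i+r_j)·cross = 1.5·6.7500 = 10.1250
Σcross = 270.0000 → A = |Σcross|/2 = 135.0000 mm²
Σ(r_i+r_j)·cross = 7278.7500 → first moment M = |Σ|/6 = 1213.1250
R_c = M/A = 1213.1250/135.0000 = 8.9861 mm
θ = 157° = 2.740167 rad
V = θ·R_c·A = 2.740167·8.9861·135.0000 = 3324.165 mm³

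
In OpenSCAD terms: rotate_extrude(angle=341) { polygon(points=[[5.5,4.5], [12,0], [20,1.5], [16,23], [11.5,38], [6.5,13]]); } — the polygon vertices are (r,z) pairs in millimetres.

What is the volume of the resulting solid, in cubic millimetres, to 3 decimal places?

Profile (r,z), 6 vertices: (5.5,4.5) (12,0) (20,1.5) (16,23) (11.5,38) (6.5,13)
edge 0: (5.5,4.5)→(12,0)  cross = 5.5·0 − 12·4.5 = -54.0000; (r_i+r_j)·cross = 17.5·-54.0000 = -945.0000
edge 1: (12,0)→(20,1.5)  cross = 12·1.5 − 20·0 = 18.0000; (r_i+r_j)·cross = 32·18.0000 = 576.0000
edge 2: (20,1.5)→(16,23)  cross = 20·23 − 16·1.5 = 436.0000; (r_i+r_j)·cross = 36·436.0000 = 15696.0000
edge 3: (16,23)→(11.5,38)  cross = 16·38 − 11.5·23 = 343.5000; (r_i+r_j)·cross = 27.5·343.5000 = 9446.2500
edge 4: (11.5,38)→(6.5,13)  cross = 11.5·13 − 6.5·38 = -97.5000; (r_i+r_j)·cross = 18·-97.5000 = -1755.0000
edge 5: (6.5,13)→(5.5,4.5)  cross = 6.5·4.5 − 5.5·13 = -42.2500; (r_i+r_j)·cross = 12·-42.2500 = -507.0000
Σcross = 603.7500 → A = |Σcross|/2 = 301.8750 mm²
Σ(r_i+r_j)·cross = 22511.2500 → first moment M = |Σ|/6 = 3751.8750
R_c = M/A = 3751.8750/301.8750 = 12.4286 mm
θ = 341° = 5.951573 rad
V = θ·R_c·A = 5.951573·12.4286·301.8750 = 22329.557 mm³

Volume = 22329.557 mm³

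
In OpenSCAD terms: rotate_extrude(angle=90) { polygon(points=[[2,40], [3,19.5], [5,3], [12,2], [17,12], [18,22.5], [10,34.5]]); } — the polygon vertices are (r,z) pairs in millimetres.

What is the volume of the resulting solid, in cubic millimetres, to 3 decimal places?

Volume = 5896.377 mm³

Profile (r,z), 7 vertices: (2,40) (3,19.5) (5,3) (12,2) (17,12) (18,22.5) (10,34.5)
edge 0: (2,40)→(3,19.5)  cross = 2·19.5 − 3·40 = -81.0000; (r_i+r_j)·cross = 5·-81.0000 = -405.0000
edge 1: (3,19.5)→(5,3)  cross = 3·3 − 5·19.5 = -88.5000; (r_i+r_j)·cross = 8·-88.5000 = -708.0000
edge 2: (5,3)→(12,2)  cross = 5·2 − 12·3 = -26.0000; (r_i+r_j)·cross = 17·-26.0000 = -442.0000
edge 3: (12,2)→(17,12)  cross = 12·12 − 17·2 = 110.0000; (r_i+r_j)·cross = 29·110.0000 = 3190.0000
edge 4: (17,12)→(18,22.5)  cross = 17·22.5 − 18·12 = 166.5000; (r_i+r_j)·cross = 35·166.5000 = 5827.5000
edge 5: (18,22.5)→(10,34.5)  cross = 18·34.5 − 10·22.5 = 396.0000; (r_i+r_j)·cross = 28·396.0000 = 11088.0000
edge 6: (10,34.5)→(2,40)  cross = 10·40 − 2·34.5 = 331.0000; (r_i+r_j)·cross = 12·331.0000 = 3972.0000
Σcross = 808.0000 → A = |Σcross|/2 = 404.0000 mm²
Σ(r_i+r_j)·cross = 22522.5000 → first moment M = |Σ|/6 = 3753.7500
R_c = M/A = 3753.7500/404.0000 = 9.2915 mm
θ = 90° = 1.570796 rad
V = θ·R_c·A = 1.570796·9.2915·404.0000 = 5896.377 mm³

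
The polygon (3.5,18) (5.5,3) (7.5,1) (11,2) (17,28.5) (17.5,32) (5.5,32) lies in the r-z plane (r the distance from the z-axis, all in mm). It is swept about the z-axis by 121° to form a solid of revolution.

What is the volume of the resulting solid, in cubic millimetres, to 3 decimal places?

Volume = 6039.402 mm³

Profile (r,z), 7 vertices: (3.5,18) (5.5,3) (7.5,1) (11,2) (17,28.5) (17.5,32) (5.5,32)
edge 0: (3.5,18)→(5.5,3)  cross = 3.5·3 − 5.5·18 = -88.5000; (r_i+r_j)·cross = 9·-88.5000 = -796.5000
edge 1: (5.5,3)→(7.5,1)  cross = 5.5·1 − 7.5·3 = -17.0000; (r_i+r_j)·cross = 13·-17.0000 = -221.0000
edge 2: (7.5,1)→(11,2)  cross = 7.5·2 − 11·1 = 4.0000; (r_i+r_j)·cross = 18.5·4.0000 = 74.0000
edge 3: (11,2)→(17,28.5)  cross = 11·28.5 − 17·2 = 279.5000; (r_i+r_j)·cross = 28·279.5000 = 7826.0000
edge 4: (17,28.5)→(17.5,32)  cross = 17·32 − 17.5·28.5 = 45.2500; (r_i+r_j)·cross = 34.5·45.2500 = 1561.1250
edge 5: (17.5,32)→(5.5,32)  cross = 17.5·32 − 5.5·32 = 384.0000; (r_i+r_j)·cross = 23·384.0000 = 8832.0000
edge 6: (5.5,32)→(3.5,18)  cross = 5.5·18 − 3.5·32 = -13.0000; (r_i+r_j)·cross = 9·-13.0000 = -117.0000
Σcross = 594.2500 → A = |Σcross|/2 = 297.1250 mm²
Σ(r_i+r_j)·cross = 17158.6250 → first moment M = |Σ|/6 = 2859.7708
R_c = M/A = 2859.7708/297.1250 = 9.6248 mm
θ = 121° = 2.111848 rad
V = θ·R_c·A = 2.111848·9.6248·297.1250 = 6039.402 mm³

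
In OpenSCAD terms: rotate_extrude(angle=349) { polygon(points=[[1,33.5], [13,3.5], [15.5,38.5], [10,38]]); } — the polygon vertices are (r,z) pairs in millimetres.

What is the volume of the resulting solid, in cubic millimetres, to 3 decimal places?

Volume = 15369.237 mm³

Profile (r,z), 4 vertices: (1,33.5) (13,3.5) (15.5,38.5) (10,38)
edge 0: (1,33.5)→(13,3.5)  cross = 1·3.5 − 13·33.5 = -432.0000; (r_i+r_j)·cross = 14·-432.0000 = -6048.0000
edge 1: (13,3.5)→(15.5,38.5)  cross = 13·38.5 − 15.5·3.5 = 446.2500; (r_i+r_j)·cross = 28.5·446.2500 = 12718.1250
edge 2: (15.5,38.5)→(10,38)  cross = 15.5·38 − 10·38.5 = 204.0000; (r_i+r_j)·cross = 25.5·204.0000 = 5202.0000
edge 3: (10,38)→(1,33.5)  cross = 10·33.5 − 1·38 = 297.0000; (r_i+r_j)·cross = 11·297.0000 = 3267.0000
Σcross = 515.2500 → A = |Σcross|/2 = 257.6250 mm²
Σ(r_i+r_j)·cross = 15139.1250 → first moment M = |Σ|/6 = 2523.1875
R_c = M/A = 2523.1875/257.6250 = 9.7940 mm
θ = 349° = 6.091199 rad
V = θ·R_c·A = 6.091199·9.7940·257.6250 = 15369.237 mm³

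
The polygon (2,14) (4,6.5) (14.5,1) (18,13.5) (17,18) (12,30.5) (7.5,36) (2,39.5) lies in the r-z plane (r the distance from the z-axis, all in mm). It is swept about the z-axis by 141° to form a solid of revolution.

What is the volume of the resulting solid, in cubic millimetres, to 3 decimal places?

Volume = 8949.115 mm³

Profile (r,z), 8 vertices: (2,14) (4,6.5) (14.5,1) (18,13.5) (17,18) (12,30.5) (7.5,36) (2,39.5)
edge 0: (2,14)→(4,6.5)  cross = 2·6.5 − 4·14 = -43.0000; (r_i+r_j)·cross = 6·-43.0000 = -258.0000
edge 1: (4,6.5)→(14.5,1)  cross = 4·1 − 14.5·6.5 = -90.2500; (r_i+r_j)·cross = 18.5·-90.2500 = -1669.6250
edge 2: (14.5,1)→(18,13.5)  cross = 14.5·13.5 − 18·1 = 177.7500; (r_i+r_j)·cross = 32.5·177.7500 = 5776.8750
edge 3: (18,13.5)→(17,18)  cross = 18·18 − 17·13.5 = 94.5000; (r_i+r_j)·cross = 35·94.5000 = 3307.5000
edge 4: (17,18)→(12,30.5)  cross = 17·30.5 − 12·18 = 302.5000; (r_i+r_j)·cross = 29·302.5000 = 8772.5000
edge 5: (12,30.5)→(7.5,36)  cross = 12·36 − 7.5·30.5 = 203.2500; (r_i+r_j)·cross = 19.5·203.2500 = 3963.3750
edge 6: (7.5,36)→(2,39.5)  cross = 7.5·39.5 − 2·36 = 224.2500; (r_i+r_j)·cross = 9.5·224.2500 = 2130.3750
edge 7: (2,39.5)→(2,14)  cross = 2·14 − 2·39.5 = -51.0000; (r_i+r_j)·cross = 4·-51.0000 = -204.0000
Σcross = 818.0000 → A = |Σcross|/2 = 409.0000 mm²
Σ(r_i+r_j)·cross = 21819.0000 → first moment M = |Σ|/6 = 3636.5000
R_c = M/A = 3636.5000/409.0000 = 8.8912 mm
θ = 141° = 2.460914 rad
V = θ·R_c·A = 2.460914·8.8912·409.0000 = 8949.115 mm³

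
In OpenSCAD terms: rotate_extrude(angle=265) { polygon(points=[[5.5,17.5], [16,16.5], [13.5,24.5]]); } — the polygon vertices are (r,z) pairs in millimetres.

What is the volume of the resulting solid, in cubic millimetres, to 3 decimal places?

Profile (r,z), 3 vertices: (5.5,17.5) (16,16.5) (13.5,24.5)
edge 0: (5.5,17.5)→(16,16.5)  cross = 5.5·16.5 − 16·17.5 = -189.2500; (r_i+r_j)·cross = 21.5·-189.2500 = -4068.8750
edge 1: (16,16.5)→(13.5,24.5)  cross = 16·24.5 − 13.5·16.5 = 169.2500; (r_i+r_j)·cross = 29.5·169.2500 = 4992.8750
edge 2: (13.5,24.5)→(5.5,17.5)  cross = 13.5·17.5 − 5.5·24.5 = 101.5000; (r_i+r_j)·cross = 19·101.5000 = 1928.5000
Σcross = 81.5000 → A = |Σcross|/2 = 40.7500 mm²
Σ(r_i+r_j)·cross = 2852.5000 → first moment M = |Σ|/6 = 475.4167
R_c = M/A = 475.4167/40.7500 = 11.6667 mm
θ = 265° = 4.625123 rad
V = θ·R_c·A = 4.625123·11.6667·40.7500 = 2198.860 mm³

Volume = 2198.860 mm³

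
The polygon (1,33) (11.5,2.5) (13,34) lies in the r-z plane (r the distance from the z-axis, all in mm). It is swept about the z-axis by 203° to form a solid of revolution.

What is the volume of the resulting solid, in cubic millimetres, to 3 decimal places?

Volume = 5669.272 mm³

Profile (r,z), 3 vertices: (1,33) (11.5,2.5) (13,34)
edge 0: (1,33)→(11.5,2.5)  cross = 1·2.5 − 11.5·33 = -377.0000; (r_i+r_j)·cross = 12.5·-377.0000 = -4712.5000
edge 1: (11.5,2.5)→(13,34)  cross = 11.5·34 − 13·2.5 = 358.5000; (r_i+r_j)·cross = 24.5·358.5000 = 8783.2500
edge 2: (13,34)→(1,33)  cross = 13·33 − 1·34 = 395.0000; (r_i+r_j)·cross = 14·395.0000 = 5530.0000
Σcross = 376.5000 → A = |Σcross|/2 = 188.2500 mm²
Σ(r_i+r_j)·cross = 9600.7500 → first moment M = |Σ|/6 = 1600.1250
R_c = M/A = 1600.1250/188.2500 = 8.5000 mm
θ = 203° = 3.543018 rad
V = θ·R_c·A = 3.543018·8.5000·188.2500 = 5669.272 mm³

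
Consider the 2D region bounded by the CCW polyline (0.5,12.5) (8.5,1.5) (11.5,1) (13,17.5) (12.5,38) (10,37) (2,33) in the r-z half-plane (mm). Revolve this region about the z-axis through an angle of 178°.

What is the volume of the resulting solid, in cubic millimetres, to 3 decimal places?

Profile (r,z), 7 vertices: (0.5,12.5) (8.5,1.5) (11.5,1) (13,17.5) (12.5,38) (10,37) (2,33)
edge 0: (0.5,12.5)→(8.5,1.5)  cross = 0.5·1.5 − 8.5·12.5 = -105.5000; (r_i+r_j)·cross = 9·-105.5000 = -949.5000
edge 1: (8.5,1.5)→(11.5,1)  cross = 8.5·1 − 11.5·1.5 = -8.7500; (r_i+r_j)·cross = 20·-8.7500 = -175.0000
edge 2: (11.5,1)→(13,17.5)  cross = 11.5·17.5 − 13·1 = 188.2500; (r_i+r_j)·cross = 24.5·188.2500 = 4612.1250
edge 3: (13,17.5)→(12.5,38)  cross = 13·38 − 12.5·17.5 = 275.2500; (r_i+r_j)·cross = 25.5·275.2500 = 7018.8750
edge 4: (12.5,38)→(10,37)  cross = 12.5·37 − 10·38 = 82.5000; (r_i+r_j)·cross = 22.5·82.5000 = 1856.2500
edge 5: (10,37)→(2,33)  cross = 10·33 − 2·37 = 256.0000; (r_i+r_j)·cross = 12·256.0000 = 3072.0000
edge 6: (2,33)→(0.5,12.5)  cross = 2·12.5 − 0.5·33 = 8.5000; (r_i+r_j)·cross = 2.5·8.5000 = 21.2500
Σcross = 696.2500 → A = |Σcross|/2 = 348.1250 mm²
Σ(r_i+r_j)·cross = 15456.0000 → first moment M = |Σ|/6 = 2576.0000
R_c = M/A = 2576.0000/348.1250 = 7.3996 mm
θ = 178° = 3.106686 rad
V = θ·R_c·A = 3.106686·7.3996·348.1250 = 8002.823 mm³

Volume = 8002.823 mm³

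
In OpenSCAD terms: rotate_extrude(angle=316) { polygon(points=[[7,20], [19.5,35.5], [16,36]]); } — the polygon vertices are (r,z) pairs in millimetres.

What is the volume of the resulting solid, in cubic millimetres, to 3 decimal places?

Volume = 2363.510 mm³

Profile (r,z), 3 vertices: (7,20) (19.5,35.5) (16,36)
edge 0: (7,20)→(19.5,35.5)  cross = 7·35.5 − 19.5·20 = -141.5000; (r_i+r_j)·cross = 26.5·-141.5000 = -3749.7500
edge 1: (19.5,35.5)→(16,36)  cross = 19.5·36 − 16·35.5 = 134.0000; (r_i+r_j)·cross = 35.5·134.0000 = 4757.0000
edge 2: (16,36)→(7,20)  cross = 16·20 − 7·36 = 68.0000; (r_i+r_j)·cross = 23·68.0000 = 1564.0000
Σcross = 60.5000 → A = |Σcross|/2 = 30.2500 mm²
Σ(r_i+r_j)·cross = 2571.2500 → first moment M = |Σ|/6 = 428.5417
R_c = M/A = 428.5417/30.2500 = 14.1667 mm
θ = 316° = 5.515240 rad
V = θ·R_c·A = 5.515240·14.1667·30.2500 = 2363.510 mm³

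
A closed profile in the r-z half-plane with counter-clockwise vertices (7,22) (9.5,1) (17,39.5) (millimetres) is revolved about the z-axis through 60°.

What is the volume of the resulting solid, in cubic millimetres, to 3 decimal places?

Volume = 1483.639 mm³

Profile (r,z), 3 vertices: (7,22) (9.5,1) (17,39.5)
edge 0: (7,22)→(9.5,1)  cross = 7·1 − 9.5·22 = -202.0000; (r_i+r_j)·cross = 16.5·-202.0000 = -3333.0000
edge 1: (9.5,1)→(17,39.5)  cross = 9.5·39.5 − 17·1 = 358.2500; (r_i+r_j)·cross = 26.5·358.2500 = 9493.6250
edge 2: (17,39.5)→(7,22)  cross = 17·22 − 7·39.5 = 97.5000; (r_i+r_j)·cross = 24·97.5000 = 2340.0000
Σcross = 253.7500 → A = |Σcross|/2 = 126.8750 mm²
Σ(r_i+r_j)·cross = 8500.6250 → first moment M = |Σ|/6 = 1416.7708
R_c = M/A = 1416.7708/126.8750 = 11.1667 mm
θ = 60° = 1.047198 rad
V = θ·R_c·A = 1.047198·11.1667·126.8750 = 1483.639 mm³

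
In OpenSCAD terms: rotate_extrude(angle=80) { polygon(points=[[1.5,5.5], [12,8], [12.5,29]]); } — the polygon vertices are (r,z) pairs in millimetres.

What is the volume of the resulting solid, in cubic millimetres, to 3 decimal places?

Volume = 1326.567 mm³

Profile (r,z), 3 vertices: (1.5,5.5) (12,8) (12.5,29)
edge 0: (1.5,5.5)→(12,8)  cross = 1.5·8 − 12·5.5 = -54.0000; (r_i+r_j)·cross = 13.5·-54.0000 = -729.0000
edge 1: (12,8)→(12.5,29)  cross = 12·29 − 12.5·8 = 248.0000; (r_i+r_j)·cross = 24.5·248.0000 = 6076.0000
edge 2: (12.5,29)→(1.5,5.5)  cross = 12.5·5.5 − 1.5·29 = 25.2500; (r_i+r_j)·cross = 14·25.2500 = 353.5000
Σcross = 219.2500 → A = |Σcross|/2 = 109.6250 mm²
Σ(r_i+r_j)·cross = 5700.5000 → first moment M = |Σ|/6 = 950.0833
R_c = M/A = 950.0833/109.6250 = 8.6667 mm
θ = 80° = 1.396263 rad
V = θ·R_c·A = 1.396263·8.6667·109.6250 = 1326.567 mm³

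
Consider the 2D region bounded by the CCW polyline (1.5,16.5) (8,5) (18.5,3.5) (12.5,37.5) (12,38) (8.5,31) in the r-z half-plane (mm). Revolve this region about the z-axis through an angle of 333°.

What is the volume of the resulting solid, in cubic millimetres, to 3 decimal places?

Profile (r,z), 6 vertices: (1.5,16.5) (8,5) (18.5,3.5) (12.5,37.5) (12,38) (8.5,31)
edge 0: (1.5,16.5)→(8,5)  cross = 1.5·5 − 8·16.5 = -124.5000; (r_i+r_j)·cross = 9.5·-124.5000 = -1182.7500
edge 1: (8,5)→(18.5,3.5)  cross = 8·3.5 − 18.5·5 = -64.5000; (r_i+r_j)·cross = 26.5·-64.5000 = -1709.2500
edge 2: (18.5,3.5)→(12.5,37.5)  cross = 18.5·37.5 − 12.5·3.5 = 650.0000; (r_i+r_j)·cross = 31·650.0000 = 20150.0000
edge 3: (12.5,37.5)→(12,38)  cross = 12.5·38 − 12·37.5 = 25.0000; (r_i+r_j)·cross = 24.5·25.0000 = 612.5000
edge 4: (12,38)→(8.5,31)  cross = 12·31 − 8.5·38 = 49.0000; (r_i+r_j)·cross = 20.5·49.0000 = 1004.5000
edge 5: (8.5,31)→(1.5,16.5)  cross = 8.5·16.5 − 1.5·31 = 93.7500; (r_i+r_j)·cross = 10·93.7500 = 937.5000
Σcross = 628.7500 → A = |Σcross|/2 = 314.3750 mm²
Σ(r_i+r_j)·cross = 19812.5000 → first moment M = |Σ|/6 = 3302.0833
R_c = M/A = 3302.0833/314.3750 = 10.5036 mm
θ = 333° = 5.811946 rad
V = θ·R_c·A = 5.811946·10.5036·314.3750 = 19191.531 mm³

Volume = 19191.531 mm³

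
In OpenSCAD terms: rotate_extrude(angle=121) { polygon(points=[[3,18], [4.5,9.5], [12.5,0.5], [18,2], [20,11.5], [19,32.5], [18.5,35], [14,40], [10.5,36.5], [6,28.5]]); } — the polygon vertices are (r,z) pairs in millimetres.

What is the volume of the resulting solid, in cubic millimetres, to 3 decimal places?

Profile (r,z), 10 vertices: (3,18) (4.5,9.5) (12.5,0.5) (18,2) (20,11.5) (19,32.5) (18.5,35) (14,40) (10.5,36.5) (6,28.5)
edge 0: (3,18)→(4.5,9.5)  cross = 3·9.5 − 4.5·18 = -52.5000; (r_i+r_j)·cross = 7.5·-52.5000 = -393.7500
edge 1: (4.5,9.5)→(12.5,0.5)  cross = 4.5·0.5 − 12.5·9.5 = -116.5000; (r_i+r_j)·cross = 17·-116.5000 = -1980.5000
edge 2: (12.5,0.5)→(18,2)  cross = 12.5·2 − 18·0.5 = 16.0000; (r_i+r_j)·cross = 30.5·16.0000 = 488.0000
edge 3: (18,2)→(20,11.5)  cross = 18·11.5 − 20·2 = 167.0000; (r_i+r_j)·cross = 38·167.0000 = 6346.0000
edge 4: (20,11.5)→(19,32.5)  cross = 20·32.5 − 19·11.5 = 431.5000; (r_i+r_j)·cross = 39·431.5000 = 16828.5000
edge 5: (19,32.5)→(18.5,35)  cross = 19·35 − 18.5·32.5 = 63.7500; (r_i+r_j)·cross = 37.5·63.7500 = 2390.6250
edge 6: (18.5,35)→(14,40)  cross = 18.5·40 − 14·35 = 250.0000; (r_i+r_j)·cross = 32.5·250.0000 = 8125.0000
edge 7: (14,40)→(10.5,36.5)  cross = 14·36.5 − 10.5·40 = 91.0000; (r_i+r_j)·cross = 24.5·91.0000 = 2229.5000
edge 8: (10.5,36.5)→(6,28.5)  cross = 10.5·28.5 − 6·36.5 = 80.2500; (r_i+r_j)·cross = 16.5·80.2500 = 1324.1250
edge 9: (6,28.5)→(3,18)  cross = 6·18 − 3·28.5 = 22.5000; (r_i+r_j)·cross = 9·22.5000 = 202.5000
Σcross = 953.0000 → A = |Σcross|/2 = 476.5000 mm²
Σ(r_i+r_j)·cross = 35560.0000 → first moment M = |Σ|/6 = 5926.6667
R_c = M/A = 5926.6667/476.5000 = 12.4379 mm
θ = 121° = 2.111848 rad
V = θ·R_c·A = 2.111848·12.4379·476.5000 = 12516.221 mm³

Volume = 12516.221 mm³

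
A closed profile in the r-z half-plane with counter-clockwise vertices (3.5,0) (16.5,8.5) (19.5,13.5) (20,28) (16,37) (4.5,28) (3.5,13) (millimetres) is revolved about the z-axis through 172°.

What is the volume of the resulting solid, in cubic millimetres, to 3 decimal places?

Volume = 14608.193 mm³

Profile (r,z), 7 vertices: (3.5,0) (16.5,8.5) (19.5,13.5) (20,28) (16,37) (4.5,28) (3.5,13)
edge 0: (3.5,0)→(16.5,8.5)  cross = 3.5·8.5 − 16.5·0 = 29.7500; (r_i+r_j)·cross = 20·29.7500 = 595.0000
edge 1: (16.5,8.5)→(19.5,13.5)  cross = 16.5·13.5 − 19.5·8.5 = 57.0000; (r_i+r_j)·cross = 36·57.0000 = 2052.0000
edge 2: (19.5,13.5)→(20,28)  cross = 19.5·28 − 20·13.5 = 276.0000; (r_i+r_j)·cross = 39.5·276.0000 = 10902.0000
edge 3: (20,28)→(16,37)  cross = 20·37 − 16·28 = 292.0000; (r_i+r_j)·cross = 36·292.0000 = 10512.0000
edge 4: (16,37)→(4.5,28)  cross = 16·28 − 4.5·37 = 281.5000; (r_i+r_j)·cross = 20.5·281.5000 = 5770.7500
edge 5: (4.5,28)→(3.5,13)  cross = 4.5·13 − 3.5·28 = -39.5000; (r_i+r_j)·cross = 8·-39.5000 = -316.0000
edge 6: (3.5,13)→(3.5,0)  cross = 3.5·0 − 3.5·13 = -45.5000; (r_i+r_j)·cross = 7·-45.5000 = -318.5000
Σcross = 851.2500 → A = |Σcross|/2 = 425.6250 mm²
Σ(r_i+r_j)·cross = 29197.2500 → first moment M = |Σ|/6 = 4866.2083
R_c = M/A = 4866.2083/425.6250 = 11.4331 mm
θ = 172° = 3.001966 rad
V = θ·R_c·A = 3.001966·11.4331·425.6250 = 14608.193 mm³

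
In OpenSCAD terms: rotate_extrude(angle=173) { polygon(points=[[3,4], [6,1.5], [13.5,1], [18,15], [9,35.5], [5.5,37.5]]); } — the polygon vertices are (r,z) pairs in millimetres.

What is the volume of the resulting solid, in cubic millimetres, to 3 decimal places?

Volume = 10195.448 mm³

Profile (r,z), 6 vertices: (3,4) (6,1.5) (13.5,1) (18,15) (9,35.5) (5.5,37.5)
edge 0: (3,4)→(6,1.5)  cross = 3·1.5 − 6·4 = -19.5000; (r_i+r_j)·cross = 9·-19.5000 = -175.5000
edge 1: (6,1.5)→(13.5,1)  cross = 6·1 − 13.5·1.5 = -14.2500; (r_i+r_j)·cross = 19.5·-14.2500 = -277.8750
edge 2: (13.5,1)→(18,15)  cross = 13.5·15 − 18·1 = 184.5000; (r_i+r_j)·cross = 31.5·184.5000 = 5811.7500
edge 3: (18,15)→(9,35.5)  cross = 18·35.5 − 9·15 = 504.0000; (r_i+r_j)·cross = 27·504.0000 = 13608.0000
edge 4: (9,35.5)→(5.5,37.5)  cross = 9·37.5 − 5.5·35.5 = 142.2500; (r_i+r_j)·cross = 14.5·142.2500 = 2062.6250
edge 5: (5.5,37.5)→(3,4)  cross = 5.5·4 − 3·37.5 = -90.5000; (r_i+r_j)·cross = 8.5·-90.5000 = -769.2500
Σcross = 706.5000 → A = |Σcross|/2 = 353.2500 mm²
Σ(r_i+r_j)·cross = 20259.7500 → first moment M = |Σ|/6 = 3376.6250
R_c = M/A = 3376.6250/353.2500 = 9.5587 mm
θ = 173° = 3.019420 rad
V = θ·R_c·A = 3.019420·9.5587·353.2500 = 10195.448 mm³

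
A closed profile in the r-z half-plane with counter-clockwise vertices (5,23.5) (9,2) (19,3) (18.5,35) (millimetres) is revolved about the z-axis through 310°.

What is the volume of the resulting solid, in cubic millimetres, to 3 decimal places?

Volume = 23293.531 mm³

Profile (r,z), 4 vertices: (5,23.5) (9,2) (19,3) (18.5,35)
edge 0: (5,23.5)→(9,2)  cross = 5·2 − 9·23.5 = -201.5000; (r_i+r_j)·cross = 14·-201.5000 = -2821.0000
edge 1: (9,2)→(19,3)  cross = 9·3 − 19·2 = -11.0000; (r_i+r_j)·cross = 28·-11.0000 = -308.0000
edge 2: (19,3)→(18.5,35)  cross = 19·35 − 18.5·3 = 609.5000; (r_i+r_j)·cross = 37.5·609.5000 = 22856.2500
edge 3: (18.5,35)→(5,23.5)  cross = 18.5·23.5 − 5·35 = 259.7500; (r_i+r_j)·cross = 23.5·259.7500 = 6104.1250
Σcross = 656.7500 → A = |Σcross|/2 = 328.3750 mm²
Σ(r_i+r_j)·cross = 25831.3750 → first moment M = |Σ|/6 = 4305.2292
R_c = M/A = 4305.2292/328.3750 = 13.1107 mm
θ = 310° = 5.410521 rad
V = θ·R_c·A = 5.410521·13.1107·328.3750 = 23293.531 mm³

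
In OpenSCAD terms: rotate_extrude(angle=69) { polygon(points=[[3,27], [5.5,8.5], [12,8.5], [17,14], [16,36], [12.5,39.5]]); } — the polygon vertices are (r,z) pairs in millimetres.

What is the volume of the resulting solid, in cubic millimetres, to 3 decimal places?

Volume = 4025.221 mm³

Profile (r,z), 6 vertices: (3,27) (5.5,8.5) (12,8.5) (17,14) (16,36) (12.5,39.5)
edge 0: (3,27)→(5.5,8.5)  cross = 3·8.5 − 5.5·27 = -123.0000; (r_i+r_j)·cross = 8.5·-123.0000 = -1045.5000
edge 1: (5.5,8.5)→(12,8.5)  cross = 5.5·8.5 − 12·8.5 = -55.2500; (r_i+r_j)·cross = 17.5·-55.2500 = -966.8750
edge 2: (12,8.5)→(17,14)  cross = 12·14 − 17·8.5 = 23.5000; (r_i+r_j)·cross = 29·23.5000 = 681.5000
edge 3: (17,14)→(16,36)  cross = 17·36 − 16·14 = 388.0000; (r_i+r_j)·cross = 33·388.0000 = 12804.0000
edge 4: (16,36)→(12.5,39.5)  cross = 16·39.5 − 12.5·36 = 182.0000; (r_i+r_j)·cross = 28.5·182.0000 = 5187.0000
edge 5: (12.5,39.5)→(3,27)  cross = 12.5·27 − 3·39.5 = 219.0000; (r_i+r_j)·cross = 15.5·219.0000 = 3394.5000
Σcross = 634.2500 → A = |Σcross|/2 = 317.1250 mm²
Σ(r_i+r_j)·cross = 20054.6250 → first moment M = |Σ|/6 = 3342.4375
R_c = M/A = 3342.4375/317.1250 = 10.5398 mm
θ = 69° = 1.204277 rad
V = θ·R_c·A = 1.204277·10.5398·317.1250 = 4025.221 mm³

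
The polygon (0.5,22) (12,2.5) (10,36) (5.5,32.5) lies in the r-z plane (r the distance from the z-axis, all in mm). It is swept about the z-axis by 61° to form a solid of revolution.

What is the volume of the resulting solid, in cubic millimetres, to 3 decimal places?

Volume = 1466.845 mm³

Profile (r,z), 4 vertices: (0.5,22) (12,2.5) (10,36) (5.5,32.5)
edge 0: (0.5,22)→(12,2.5)  cross = 0.5·2.5 − 12·22 = -262.7500; (r_i+r_j)·cross = 12.5·-262.7500 = -3284.3750
edge 1: (12,2.5)→(10,36)  cross = 12·36 − 10·2.5 = 407.0000; (r_i+r_j)·cross = 22·407.0000 = 8954.0000
edge 2: (10,36)→(5.5,32.5)  cross = 10·32.5 − 5.5·36 = 127.0000; (r_i+r_j)·cross = 15.5·127.0000 = 1968.5000
edge 3: (5.5,32.5)→(0.5,22)  cross = 5.5·22 − 0.5·32.5 = 104.7500; (r_i+r_j)·cross = 6·104.7500 = 628.5000
Σcross = 376.0000 → A = |Σcross|/2 = 188.0000 mm²
Σ(r_i+r_j)·cross = 8266.6250 → first moment M = |Σ|/6 = 1377.7708
R_c = M/A = 1377.7708/188.0000 = 7.3286 mm
θ = 61° = 1.064651 rad
V = θ·R_c·A = 1.064651·7.3286·188.0000 = 1466.845 mm³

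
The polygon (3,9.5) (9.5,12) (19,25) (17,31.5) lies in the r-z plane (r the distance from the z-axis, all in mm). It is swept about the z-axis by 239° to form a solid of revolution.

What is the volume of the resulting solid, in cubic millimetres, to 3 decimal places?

Volume = 4990.744 mm³

Profile (r,z), 4 vertices: (3,9.5) (9.5,12) (19,25) (17,31.5)
edge 0: (3,9.5)→(9.5,12)  cross = 3·12 − 9.5·9.5 = -54.2500; (r_i+r_j)·cross = 12.5·-54.2500 = -678.1250
edge 1: (9.5,12)→(19,25)  cross = 9.5·25 − 19·12 = 9.5000; (r_i+r_j)·cross = 28.5·9.5000 = 270.7500
edge 2: (19,25)→(17,31.5)  cross = 19·31.5 − 17·25 = 173.5000; (r_i+r_j)·cross = 36·173.5000 = 6246.0000
edge 3: (17,31.5)→(3,9.5)  cross = 17·9.5 − 3·31.5 = 67.0000; (r_i+r_j)·cross = 20·67.0000 = 1340.0000
Σcross = 195.7500 → A = |Σcross|/2 = 97.8750 mm²
Σ(r_i+r_j)·cross = 7178.6250 → first moment M = |Σ|/6 = 1196.4375
R_c = M/A = 1196.4375/97.8750 = 12.2241 mm
θ = 239° = 4.171337 rad
V = θ·R_c·A = 4.171337·12.2241·97.8750 = 4990.744 mm³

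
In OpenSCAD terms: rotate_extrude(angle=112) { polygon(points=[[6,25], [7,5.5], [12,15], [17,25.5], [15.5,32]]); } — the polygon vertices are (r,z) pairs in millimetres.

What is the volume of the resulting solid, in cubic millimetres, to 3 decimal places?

Profile (r,z), 5 vertices: (6,25) (7,5.5) (12,15) (17,25.5) (15.5,32)
edge 0: (6,25)→(7,5.5)  cross = 6·5.5 − 7·25 = -142.0000; (r_i+r_j)·cross = 13·-142.0000 = -1846.0000
edge 1: (7,5.5)→(12,15)  cross = 7·15 − 12·5.5 = 39.0000; (r_i+r_j)·cross = 19·39.0000 = 741.0000
edge 2: (12,15)→(17,25.5)  cross = 12·25.5 − 17·15 = 51.0000; (r_i+r_j)·cross = 29·51.0000 = 1479.0000
edge 3: (17,25.5)→(15.5,32)  cross = 17·32 − 15.5·25.5 = 148.7500; (r_i+r_j)·cross = 32.5·148.7500 = 4834.3750
edge 4: (15.5,32)→(6,25)  cross = 15.5·25 − 6·32 = 195.5000; (r_i+r_j)·cross = 21.5·195.5000 = 4203.2500
Σcross = 292.2500 → A = |Σcross|/2 = 146.1250 mm²
Σ(r_i+r_j)·cross = 9411.6250 → first moment M = |Σ|/6 = 1568.6042
R_c = M/A = 1568.6042/146.1250 = 10.7347 mm
θ = 112° = 1.954769 rad
V = θ·R_c·A = 1.954769·10.7347·146.1250 = 3066.258 mm³

Volume = 3066.258 mm³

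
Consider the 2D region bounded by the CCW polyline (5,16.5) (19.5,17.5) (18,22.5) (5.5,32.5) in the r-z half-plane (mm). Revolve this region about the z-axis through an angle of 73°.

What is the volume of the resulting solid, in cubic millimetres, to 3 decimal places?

Profile (r,z), 4 vertices: (5,16.5) (19.5,17.5) (18,22.5) (5.5,32.5)
edge 0: (5,16.5)→(19.5,17.5)  cross = 5·17.5 − 19.5·16.5 = -234.2500; (r_i+r_j)·cross = 24.5·-234.2500 = -5739.1250
edge 1: (19.5,17.5)→(18,22.5)  cross = 19.5·22.5 − 18·17.5 = 123.7500; (r_i+r_j)·cross = 37.5·123.7500 = 4640.6250
edge 2: (18,22.5)→(5.5,32.5)  cross = 18·32.5 − 5.5·22.5 = 461.2500; (r_i+r_j)·cross = 23.5·461.2500 = 10839.3750
edge 3: (5.5,32.5)→(5,16.5)  cross = 5.5·16.5 − 5·32.5 = -71.7500; (r_i+r_j)·cross = 10.5·-71.7500 = -753.3750
Σcross = 279.0000 → A = |Σcross|/2 = 139.5000 mm²
Σ(r_i+r_j)·cross = 8987.5000 → first moment M = |Σ|/6 = 1497.9167
R_c = M/A = 1497.9167/139.5000 = 10.7378 mm
θ = 73° = 1.274090 rad
V = θ·R_c·A = 1.274090·10.7378·139.5000 = 1908.481 mm³

Volume = 1908.481 mm³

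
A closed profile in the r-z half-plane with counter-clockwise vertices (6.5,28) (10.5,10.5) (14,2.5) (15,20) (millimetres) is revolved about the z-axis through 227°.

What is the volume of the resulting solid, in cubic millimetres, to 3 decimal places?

Profile (r,z), 4 vertices: (6.5,28) (10.5,10.5) (14,2.5) (15,20)
edge 0: (6.5,28)→(10.5,10.5)  cross = 6.5·10.5 − 10.5·28 = -225.7500; (r_i+r_j)·cross = 17·-225.7500 = -3837.7500
edge 1: (10.5,10.5)→(14,2.5)  cross = 10.5·2.5 − 14·10.5 = -120.7500; (r_i+r_j)·cross = 24.5·-120.7500 = -2958.3750
edge 2: (14,2.5)→(15,20)  cross = 14·20 − 15·2.5 = 242.5000; (r_i+r_j)·cross = 29·242.5000 = 7032.5000
edge 3: (15,20)→(6.5,28)  cross = 15·28 − 6.5·20 = 290.0000; (r_i+r_j)·cross = 21.5·290.0000 = 6235.0000
Σcross = 186.0000 → A = |Σcross|/2 = 93.0000 mm²
Σ(r_i+r_j)·cross = 6471.3750 → first moment M = |Σ|/6 = 1078.5625
R_c = M/A = 1078.5625/93.0000 = 11.5974 mm
θ = 227° = 3.961897 rad
V = θ·R_c·A = 3.961897·11.5974·93.0000 = 4273.154 mm³

Volume = 4273.154 mm³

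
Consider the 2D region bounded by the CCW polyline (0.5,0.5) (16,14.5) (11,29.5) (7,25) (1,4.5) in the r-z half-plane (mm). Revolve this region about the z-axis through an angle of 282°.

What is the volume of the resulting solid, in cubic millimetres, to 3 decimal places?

Profile (r,z), 5 vertices: (0.5,0.5) (16,14.5) (11,29.5) (7,25) (1,4.5)
edge 0: (0.5,0.5)→(16,14.5)  cross = 0.5·14.5 − 16·0.5 = -0.7500; (r_i+r_j)·cross = 16.5·-0.7500 = -12.3750
edge 1: (16,14.5)→(11,29.5)  cross = 16·29.5 − 11·14.5 = 312.5000; (r_i+r_j)·cross = 27·312.5000 = 8437.5000
edge 2: (11,29.5)→(7,25)  cross = 11·25 − 7·29.5 = 68.5000; (r_i+r_j)·cross = 18·68.5000 = 1233.0000
edge 3: (7,25)→(1,4.5)  cross = 7·4.5 − 1·25 = 6.5000; (r_i+r_j)·cross = 8·6.5000 = 52.0000
edge 4: (1,4.5)→(0.5,0.5)  cross = 1·0.5 − 0.5·4.5 = -1.7500; (r_i+r_j)·cross = 1.5·-1.7500 = -2.6250
Σcross = 385.0000 → A = |Σcross|/2 = 192.5000 mm²
Σ(r_i+r_j)·cross = 9707.5000 → first moment M = |Σ|/6 = 1617.9167
R_c = M/A = 1617.9167/192.5000 = 8.4048 mm
θ = 282° = 4.921828 rad
V = θ·R_c·A = 4.921828·8.4048·192.5000 = 7963.108 mm³

Volume = 7963.108 mm³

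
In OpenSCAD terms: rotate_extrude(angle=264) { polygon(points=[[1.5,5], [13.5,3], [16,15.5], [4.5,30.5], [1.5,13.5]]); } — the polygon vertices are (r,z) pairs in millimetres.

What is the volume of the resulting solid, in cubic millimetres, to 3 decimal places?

Volume = 9551.506 mm³

Profile (r,z), 5 vertices: (1.5,5) (13.5,3) (16,15.5) (4.5,30.5) (1.5,13.5)
edge 0: (1.5,5)→(13.5,3)  cross = 1.5·3 − 13.5·5 = -63.0000; (r_i+r_j)·cross = 15·-63.0000 = -945.0000
edge 1: (13.5,3)→(16,15.5)  cross = 13.5·15.5 − 16·3 = 161.2500; (r_i+r_j)·cross = 29.5·161.2500 = 4756.8750
edge 2: (16,15.5)→(4.5,30.5)  cross = 16·30.5 − 4.5·15.5 = 418.2500; (r_i+r_j)·cross = 20.5·418.2500 = 8574.1250
edge 3: (4.5,30.5)→(1.5,13.5)  cross = 4.5·13.5 − 1.5·30.5 = 15.0000; (r_i+r_j)·cross = 6·15.0000 = 90.0000
edge 4: (1.5,13.5)→(1.5,5)  cross = 1.5·5 − 1.5·13.5 = -12.7500; (r_i+r_j)·cross = 3·-12.7500 = -38.2500
Σcross = 518.7500 → A = |Σcross|/2 = 259.3750 mm²
Σ(r_i+r_j)·cross = 12437.7500 → first moment M = |Σ|/6 = 2072.9583
R_c = M/A = 2072.9583/259.3750 = 7.9921 mm
θ = 264° = 4.607669 rad
V = θ·R_c·A = 4.607669·7.9921·259.3750 = 9551.506 mm³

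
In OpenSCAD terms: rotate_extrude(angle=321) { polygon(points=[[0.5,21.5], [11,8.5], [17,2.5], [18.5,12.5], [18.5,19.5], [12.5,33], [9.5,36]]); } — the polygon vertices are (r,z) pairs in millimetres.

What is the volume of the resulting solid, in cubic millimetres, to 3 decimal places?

Profile (r,z), 7 vertices: (0.5,21.5) (11,8.5) (17,2.5) (18.5,12.5) (18.5,19.5) (12.5,33) (9.5,36)
edge 0: (0.5,21.5)→(11,8.5)  cross = 0.5·8.5 − 11·21.5 = -232.2500; (r_i+r_j)·cross = 11.5·-232.2500 = -2670.8750
edge 1: (11,8.5)→(17,2.5)  cross = 11·2.5 − 17·8.5 = -117.0000; (r_i+r_j)·cross = 28·-117.0000 = -3276.0000
edge 2: (17,2.5)→(18.5,12.5)  cross = 17·12.5 − 18.5·2.5 = 166.2500; (r_i+r_j)·cross = 35.5·166.2500 = 5901.8750
edge 3: (18.5,12.5)→(18.5,19.5)  cross = 18.5·19.5 − 18.5·12.5 = 129.5000; (r_i+r_j)·cross = 37·129.5000 = 4791.5000
edge 4: (18.5,19.5)→(12.5,33)  cross = 18.5·33 − 12.5·19.5 = 366.7500; (r_i+r_j)·cross = 31·366.7500 = 11369.2500
edge 5: (12.5,33)→(9.5,36)  cross = 12.5·36 − 9.5·33 = 136.5000; (r_i+r_j)·cross = 22·136.5000 = 3003.0000
edge 6: (9.5,36)→(0.5,21.5)  cross = 9.5·21.5 − 0.5·36 = 186.2500; (r_i+r_j)·cross = 10·186.2500 = 1862.5000
Σcross = 636.0000 → A = |Σcross|/2 = 318.0000 mm²
Σ(r_i+r_j)·cross = 20981.2500 → first moment M = |Σ|/6 = 3496.8750
R_c = M/A = 3496.8750/318.0000 = 10.9965 mm
θ = 321° = 5.602507 rad
V = θ·R_c·A = 5.602507·10.9965·318.0000 = 19591.266 mm³

Volume = 19591.266 mm³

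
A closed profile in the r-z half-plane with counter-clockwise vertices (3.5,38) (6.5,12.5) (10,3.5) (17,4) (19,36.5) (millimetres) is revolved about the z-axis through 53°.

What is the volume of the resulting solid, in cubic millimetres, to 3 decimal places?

Profile (r,z), 5 vertices: (3.5,38) (6.5,12.5) (10,3.5) (17,4) (19,36.5)
edge 0: (3.5,38)→(6.5,12.5)  cross = 3.5·12.5 − 6.5·38 = -203.2500; (r_i+r_j)·cross = 10·-203.2500 = -2032.5000
edge 1: (6.5,12.5)→(10,3.5)  cross = 6.5·3.5 − 10·12.5 = -102.2500; (r_i+r_j)·cross = 16.5·-102.2500 = -1687.1250
edge 2: (10,3.5)→(17,4)  cross = 10·4 − 17·3.5 = -19.5000; (r_i+r_j)·cross = 27·-19.5000 = -526.5000
edge 3: (17,4)→(19,36.5)  cross = 17·36.5 − 19·4 = 544.5000; (r_i+r_j)·cross = 36·544.5000 = 19602.0000
edge 4: (19,36.5)→(3.5,38)  cross = 19·38 − 3.5·36.5 = 594.2500; (r_i+r_j)·cross = 22.5·594.2500 = 13370.6250
Σcross = 813.7500 → A = |Σcross|/2 = 406.8750 mm²
Σ(r_i+r_j)·cross = 28726.5000 → first moment M = |Σ|/6 = 4787.7500
R_c = M/A = 4787.7500/406.8750 = 11.7671 mm
θ = 53° = 0.925025 rad
V = θ·R_c·A = 0.925025·11.7671·406.8750 = 4428.786 mm³

Volume = 4428.786 mm³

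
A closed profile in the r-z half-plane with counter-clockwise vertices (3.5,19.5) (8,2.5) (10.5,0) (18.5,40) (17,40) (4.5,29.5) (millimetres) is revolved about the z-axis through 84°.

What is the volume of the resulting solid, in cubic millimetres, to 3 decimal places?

Volume = 4622.845 mm³

Profile (r,z), 6 vertices: (3.5,19.5) (8,2.5) (10.5,0) (18.5,40) (17,40) (4.5,29.5)
edge 0: (3.5,19.5)→(8,2.5)  cross = 3.5·2.5 − 8·19.5 = -147.2500; (r_i+r_j)·cross = 11.5·-147.2500 = -1693.3750
edge 1: (8,2.5)→(10.5,0)  cross = 8·0 − 10.5·2.5 = -26.2500; (r_i+r_j)·cross = 18.5·-26.2500 = -485.6250
edge 2: (10.5,0)→(18.5,40)  cross = 10.5·40 − 18.5·0 = 420.0000; (r_i+r_j)·cross = 29·420.0000 = 12180.0000
edge 3: (18.5,40)→(17,40)  cross = 18.5·40 − 17·40 = 60.0000; (r_i+r_j)·cross = 35.5·60.0000 = 2130.0000
edge 4: (17,40)→(4.5,29.5)  cross = 17·29.5 − 4.5·40 = 321.5000; (r_i+r_j)·cross = 21.5·321.5000 = 6912.2500
edge 5: (4.5,29.5)→(3.5,19.5)  cross = 4.5·19.5 − 3.5·29.5 = -15.5000; (r_i+r_j)·cross = 8·-15.5000 = -124.0000
Σcross = 612.5000 → A = |Σcross|/2 = 306.2500 mm²
Σ(r_i+r_j)·cross = 18919.2500 → first moment M = |Σ|/6 = 3153.2083
R_c = M/A = 3153.2083/306.2500 = 10.2962 mm
θ = 84° = 1.466077 rad
V = θ·R_c·A = 1.466077·10.2962·306.2500 = 4622.845 mm³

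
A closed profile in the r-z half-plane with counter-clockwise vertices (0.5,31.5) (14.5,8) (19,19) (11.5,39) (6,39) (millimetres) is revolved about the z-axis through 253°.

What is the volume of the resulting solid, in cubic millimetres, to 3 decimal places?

Volume = 13348.426 mm³

Profile (r,z), 5 vertices: (0.5,31.5) (14.5,8) (19,19) (11.5,39) (6,39)
edge 0: (0.5,31.5)→(14.5,8)  cross = 0.5·8 − 14.5·31.5 = -452.7500; (r_i+r_j)·cross = 15·-452.7500 = -6791.2500
edge 1: (14.5,8)→(19,19)  cross = 14.5·19 − 19·8 = 123.5000; (r_i+r_j)·cross = 33.5·123.5000 = 4137.2500
edge 2: (19,19)→(11.5,39)  cross = 19·39 − 11.5·19 = 522.5000; (r_i+r_j)·cross = 30.5·522.5000 = 15936.2500
edge 3: (11.5,39)→(6,39)  cross = 11.5·39 − 6·39 = 214.5000; (r_i+r_j)·cross = 17.5·214.5000 = 3753.7500
edge 4: (6,39)→(0.5,31.5)  cross = 6·31.5 − 0.5·39 = 169.5000; (r_i+r_j)·cross = 6.5·169.5000 = 1101.7500
Σcross = 577.2500 → A = |Σcross|/2 = 288.6250 mm²
Σ(r_i+r_j)·cross = 18137.7500 → first moment M = |Σ|/6 = 3022.9583
R_c = M/A = 3022.9583/288.6250 = 10.4737 mm
θ = 253° = 4.415683 rad
V = θ·R_c·A = 4.415683·10.4737·288.6250 = 13348.426 mm³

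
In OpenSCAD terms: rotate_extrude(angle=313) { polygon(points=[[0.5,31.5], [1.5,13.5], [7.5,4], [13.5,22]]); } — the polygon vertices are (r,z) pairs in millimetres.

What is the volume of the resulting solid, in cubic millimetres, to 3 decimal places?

Profile (r,z), 4 vertices: (0.5,31.5) (1.5,13.5) (7.5,4) (13.5,22)
edge 0: (0.5,31.5)→(1.5,13.5)  cross = 0.5·13.5 − 1.5·31.5 = -40.5000; (r_i+r_j)·cross = 2·-40.5000 = -81.0000
edge 1: (1.5,13.5)→(7.5,4)  cross = 1.5·4 − 7.5·13.5 = -95.2500; (r_i+r_j)·cross = 9·-95.2500 = -857.2500
edge 2: (7.5,4)→(13.5,22)  cross = 7.5·22 − 13.5·4 = 111.0000; (r_i+r_j)·cross = 21·111.0000 = 2331.0000
edge 3: (13.5,22)→(0.5,31.5)  cross = 13.5·31.5 − 0.5·22 = 414.2500; (r_i+r_j)·cross = 14·414.2500 = 5799.5000
Σcross = 389.5000 → A = |Σcross|/2 = 194.7500 mm²
Σ(r_i+r_j)·cross = 7192.2500 → first moment M = |Σ|/6 = 1198.7083
R_c = M/A = 1198.7083/194.7500 = 6.1551 mm
θ = 313° = 5.462881 rad
V = θ·R_c·A = 5.462881·6.1551·194.7500 = 6548.400 mm³

Volume = 6548.400 mm³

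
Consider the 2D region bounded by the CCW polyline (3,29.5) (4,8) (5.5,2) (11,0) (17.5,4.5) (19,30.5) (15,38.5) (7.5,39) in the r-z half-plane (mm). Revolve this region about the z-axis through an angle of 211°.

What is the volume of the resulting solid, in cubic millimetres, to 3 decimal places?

Profile (r,z), 8 vertices: (3,29.5) (4,8) (5.5,2) (11,0) (17.5,4.5) (19,30.5) (15,38.5) (7.5,39)
edge 0: (3,29.5)→(4,8)  cross = 3·8 − 4·29.5 = -94.0000; (r_i+r_j)·cross = 7·-94.0000 = -658.0000
edge 1: (4,8)→(5.5,2)  cross = 4·2 − 5.5·8 = -36.0000; (r_i+r_j)·cross = 9.5·-36.0000 = -342.0000
edge 2: (5.5,2)→(11,0)  cross = 5.5·0 − 11·2 = -22.0000; (r_i+r_j)·cross = 16.5·-22.0000 = -363.0000
edge 3: (11,0)→(17.5,4.5)  cross = 11·4.5 − 17.5·0 = 49.5000; (r_i+r_j)·cross = 28.5·49.5000 = 1410.7500
edge 4: (17.5,4.5)→(19,30.5)  cross = 17.5·30.5 − 19·4.5 = 448.2500; (r_i+r_j)·cross = 36.5·448.2500 = 16361.1250
edge 5: (19,30.5)→(15,38.5)  cross = 19·38.5 − 15·30.5 = 274.0000; (r_i+r_j)·cross = 34·274.0000 = 9316.0000
edge 6: (15,38.5)→(7.5,39)  cross = 15·39 − 7.5·38.5 = 296.2500; (r_i+r_j)·cross = 22.5·296.2500 = 6665.6250
edge 7: (7.5,39)→(3,29.5)  cross = 7.5·29.5 − 3·39 = 104.2500; (r_i+r_j)·cross = 10.5·104.2500 = 1094.6250
Σcross = 1020.2500 → A = |Σcross|/2 = 510.1250 mm²
Σ(r_i+r_j)·cross = 33485.1250 → first moment M = |Σ|/6 = 5580.8542
R_c = M/A = 5580.8542/510.1250 = 10.9402 mm
θ = 211° = 3.682645 rad
V = θ·R_c·A = 3.682645·10.9402·510.1250 = 20552.303 mm³

Volume = 20552.303 mm³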